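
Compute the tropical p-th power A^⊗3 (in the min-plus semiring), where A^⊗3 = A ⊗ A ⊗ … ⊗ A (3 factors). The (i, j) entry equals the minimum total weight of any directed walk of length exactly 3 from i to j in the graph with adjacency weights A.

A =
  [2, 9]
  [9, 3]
A^⊗3 =
  [6, 13]
  [13, 9]

Each entry (A^⊗3)_ij equals the minimum over all length-3 walks i = v_0 → v_1 → … → v_3 = j of Σ_t A[v_t][v_{t+1}]. For example, for (i, j) = (0, 1) we minimise over 4 possible intermediate vertex sequences; the minimum is 13, attained along the walk 0 → 0 → 0 → 1.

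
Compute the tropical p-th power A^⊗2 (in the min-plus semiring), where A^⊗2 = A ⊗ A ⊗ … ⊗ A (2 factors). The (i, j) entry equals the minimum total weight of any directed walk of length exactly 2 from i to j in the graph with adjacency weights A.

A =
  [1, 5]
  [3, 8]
A^⊗2 =
  [2, 6]
  [4, 8]

Each entry (A^⊗2)_ij equals the minimum over all length-2 walks i = v_0 → v_1 → … → v_2 = j of Σ_t A[v_t][v_{t+1}]. For example, for (i, j) = (0, 1) we minimise over 2 possible intermediate vertex sequences; the minimum is 6, attained along the walk 0 → 0 → 1.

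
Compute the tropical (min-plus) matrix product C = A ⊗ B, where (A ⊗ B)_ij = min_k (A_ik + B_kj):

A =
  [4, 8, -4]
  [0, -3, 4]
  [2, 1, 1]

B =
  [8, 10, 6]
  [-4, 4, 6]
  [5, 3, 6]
A ⊗ B =
  [1, -1, 2]
  [-7, 1, 3]
  [-3, 4, 7]

Apply the min-plus product entry-by-entry:
  C[0][0] = min over k of (A[0][0] + B[0][0] = 4 + 8 = 12, A[0][1] + B[1][0] = 8 + -4 = 4, A[0][2] + B[2][0] = -4 + 5 = 1) = 1 (attained at k = 2)
  C[0][1] = min over k of (A[0][0] + B[0][1] = 4 + 10 = 14, A[0][1] + B[1][1] = 8 + 4 = 12, A[0][2] + B[2][1] = -4 + 3 = -1) = -1 (attained at k = 2)
  C[0][2] = min over k of (A[0][0] + B[0][2] = 4 + 6 = 10, A[0][1] + B[1][2] = 8 + 6 = 14, A[0][2] + B[2][2] = -4 + 6 = 2) = 2 (attained at k = 2)
  C[1][0] = min over k of (A[1][0] + B[0][0] = 0 + 8 = 8, A[1][1] + B[1][0] = -3 + -4 = -7, A[1][2] + B[2][0] = 4 + 5 = 9) = -7 (attained at k = 1)
  C[1][1] = min over k of (A[1][0] + B[0][1] = 0 + 10 = 10, A[1][1] + B[1][1] = -3 + 4 = 1, A[1][2] + B[2][1] = 4 + 3 = 7) = 1 (attained at k = 1)
  C[1][2] = min over k of (A[1][0] + B[0][2] = 0 + 6 = 6, A[1][1] + B[1][2] = -3 + 6 = 3, A[1][2] + B[2][2] = 4 + 6 = 10) = 3 (attained at k = 1)
  C[2][0] = min over k of (A[2][0] + B[0][0] = 2 + 8 = 10, A[2][1] + B[1][0] = 1 + -4 = -3, A[2][2] + B[2][0] = 1 + 5 = 6) = -3 (attained at k = 1)
  C[2][1] = min over k of (A[2][0] + B[0][1] = 2 + 10 = 12, A[2][1] + B[1][1] = 1 + 4 = 5, A[2][2] + B[2][1] = 1 + 3 = 4) = 4 (attained at k = 2)
  C[2][2] = min over k of (A[2][0] + B[0][2] = 2 + 6 = 8, A[2][1] + B[1][2] = 1 + 6 = 7, A[2][2] + B[2][2] = 1 + 6 = 7) = 7 (attained at k = 1)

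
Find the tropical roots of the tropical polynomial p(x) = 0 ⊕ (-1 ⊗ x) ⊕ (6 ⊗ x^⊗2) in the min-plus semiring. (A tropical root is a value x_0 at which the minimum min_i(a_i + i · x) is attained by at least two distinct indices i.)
Roots: {-7, 1}

Each tropical root is a break point of the lower envelope of the lines y = a_i + i · x (there are 3 lines, with slopes 0, 1, ..., 2). Only the lines that attain the minimum somewhere contribute to roots; other lines are dominated. Here the surviving (envelope) indices are i = 2, i = 1, i = 0.
Intersections between consecutive envelope lines give the roots: for adjacent envelope indices i < j the intersection is x = (a_i − a_j) / (j − i). Reading off the sorted break points: {-7, 1}.
Verification: at each break x_0, at least two indices attain the minimum of min_i(a_i + i · x_0).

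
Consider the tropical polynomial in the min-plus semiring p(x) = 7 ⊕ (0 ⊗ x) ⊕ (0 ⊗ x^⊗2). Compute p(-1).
p(-1) = -2

A tropical monomial a ⊗ x^⊗i evaluates to a + i · x. Evaluating each term at x = -1:
  Term 0 contributes 7 + 0 · -1 = 7
  Term 1 contributes 0 + 1 · -1 = -1
  Term 2 contributes 0 + 2 · -1 = -2
p(-1) = ⊕ of these = min[7, -1, -2] = -2.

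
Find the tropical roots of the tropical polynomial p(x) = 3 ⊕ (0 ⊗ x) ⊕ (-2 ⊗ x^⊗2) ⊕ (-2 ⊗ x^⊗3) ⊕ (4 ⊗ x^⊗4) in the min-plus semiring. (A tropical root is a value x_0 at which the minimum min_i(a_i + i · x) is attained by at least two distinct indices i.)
Roots: {-6, 0, 2, 3}

Each tropical root is a break point of the lower envelope of the lines y = a_i + i · x (there are 5 lines, with slopes 0, 1, ..., 4). Only the lines that attain the minimum somewhere contribute to roots; other lines are dominated. Here the surviving (envelope) indices are i = 4, i = 3, i = 2, i = 1, i = 0.
Intersections between consecutive envelope lines give the roots: for adjacent envelope indices i < j the intersection is x = (a_i − a_j) / (j − i). Reading off the sorted break points: {-6, 0, 2, 3}.
Verification: at each break x_0, at least two indices attain the minimum of min_i(a_i + i · x_0).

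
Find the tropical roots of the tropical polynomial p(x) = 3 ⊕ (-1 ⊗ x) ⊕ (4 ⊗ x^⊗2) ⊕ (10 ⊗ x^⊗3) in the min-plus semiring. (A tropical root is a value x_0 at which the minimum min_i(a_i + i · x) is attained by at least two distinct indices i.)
Roots: {-6, -5, 4}

Each tropical root is a break point of the lower envelope of the lines y = a_i + i · x (there are 4 lines, with slopes 0, 1, ..., 3). Only the lines that attain the minimum somewhere contribute to roots; other lines are dominated. Here the surviving (envelope) indices are i = 3, i = 2, i = 1, i = 0.
Intersections between consecutive envelope lines give the roots: for adjacent envelope indices i < j the intersection is x = (a_i − a_j) / (j − i). Reading off the sorted break points: {-6, -5, 4}.
Verification: at each break x_0, at least two indices attain the minimum of min_i(a_i + i · x_0).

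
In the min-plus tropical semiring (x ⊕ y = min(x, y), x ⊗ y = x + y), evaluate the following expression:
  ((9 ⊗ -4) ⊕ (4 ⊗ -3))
((9 ⊗ -4) ⊕ (4 ⊗ -3)) = 1

Expand innermost to outermost. Recall ⊕ takes the minimum of its arguments and ⊗ takes their sum. Working out the expression ((9 ⊗ -4) ⊕ (4 ⊗ -3)) gives 1.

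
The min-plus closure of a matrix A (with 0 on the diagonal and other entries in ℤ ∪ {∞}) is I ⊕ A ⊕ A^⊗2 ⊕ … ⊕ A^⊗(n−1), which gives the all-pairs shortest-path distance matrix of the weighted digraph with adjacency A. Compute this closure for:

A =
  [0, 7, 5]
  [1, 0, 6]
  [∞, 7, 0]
Closure =
  [0, 7, 5]
  [1, 0, 6]
  [8, 7, 0]

This is the Floyd-Warshall all-pairs shortest-path computation. For each intermediate vertex k = 0, 1, …, 2, update dist[i][j] ← min(dist[i][j], dist[i][k] + dist[k][j]). The final matrix gives, for each (i, j), the minimum total weight of any directed path from i to j (possibly empty when i = j).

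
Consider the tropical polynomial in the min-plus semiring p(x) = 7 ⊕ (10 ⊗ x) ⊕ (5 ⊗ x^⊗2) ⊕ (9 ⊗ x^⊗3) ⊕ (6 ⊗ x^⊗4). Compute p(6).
p(6) = 7

A tropical monomial a ⊗ x^⊗i evaluates to a + i · x. Evaluating each term at x = 6:
  Term 0 contributes 7 + 0 · 6 = 7
  Term 1 contributes 10 + 1 · 6 = 16
  Term 2 contributes 5 + 2 · 6 = 17
  Term 3 contributes 9 + 3 · 6 = 27
  Term 4 contributes 6 + 4 · 6 = 30
p(6) = ⊕ of these = min[7, 16, 17, 27, 30] = 7.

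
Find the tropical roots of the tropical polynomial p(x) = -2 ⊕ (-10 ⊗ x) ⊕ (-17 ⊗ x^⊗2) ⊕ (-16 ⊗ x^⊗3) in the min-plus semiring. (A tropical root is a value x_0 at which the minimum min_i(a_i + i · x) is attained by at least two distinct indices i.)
Roots: {-1, 7, 8}

Each tropical root is a break point of the lower envelope of the lines y = a_i + i · x (there are 4 lines, with slopes 0, 1, ..., 3). Only the lines that attain the minimum somewhere contribute to roots; other lines are dominated. Here the surviving (envelope) indices are i = 3, i = 2, i = 1, i = 0.
Intersections between consecutive envelope lines give the roots: for adjacent envelope indices i < j the intersection is x = (a_i − a_j) / (j − i). Reading off the sorted break points: {-1, 7, 8}.
Verification: at each break x_0, at least two indices attain the minimum of min_i(a_i + i · x_0).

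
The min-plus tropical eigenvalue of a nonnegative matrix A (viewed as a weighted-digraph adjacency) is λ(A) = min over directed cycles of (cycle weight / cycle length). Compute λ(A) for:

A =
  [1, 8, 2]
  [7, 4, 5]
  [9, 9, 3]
λ(A) = 1

Enumerate directed cycles and compute their means (weight / length). Sample:
  cycle 0 → 0: weight = 1, length = 1, mean = 1/1 ≈ 1.000
  cycle 1 → 1: weight = 4, length = 1, mean = 4/1 ≈ 4.000
  cycle 2 → 2: weight = 3, length = 1, mean = 3/1 ≈ 3.000
  cycle 0 → 1 → 0: weight = 15, length = 2, mean = 15/2 ≈ 7.500
  cycle 0 → 2 → 0: weight = 11, length = 2, mean = 11/2 ≈ 5.500
  cycle 1 → 0 → 1: weight = 15, length = 2, mean = 15/2 ≈ 7.500
Minimum mean = 1.000, attained e.g. along the cycle 0 → 0 with weight 1 and length 1. So λ(A) = 1/1 = 1.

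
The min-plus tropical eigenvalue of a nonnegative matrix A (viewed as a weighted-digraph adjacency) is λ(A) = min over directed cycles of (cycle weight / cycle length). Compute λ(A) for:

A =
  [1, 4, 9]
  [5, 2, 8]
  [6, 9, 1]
λ(A) = 1

Enumerate directed cycles and compute their means (weight / length). Sample:
  cycle 0 → 0: weight = 1, length = 1, mean = 1/1 ≈ 1.000
  cycle 1 → 1: weight = 2, length = 1, mean = 2/1 ≈ 2.000
  cycle 2 → 2: weight = 1, length = 1, mean = 1/1 ≈ 1.000
  cycle 0 → 1 → 0: weight = 9, length = 2, mean = 9/2 ≈ 4.500
  cycle 0 → 2 → 0: weight = 15, length = 2, mean = 15/2 ≈ 7.500
  cycle 1 → 0 → 1: weight = 9, length = 2, mean = 9/2 ≈ 4.500
Minimum mean = 1.000, attained e.g. along the cycle 0 → 0 with weight 1 and length 1. So λ(A) = 1/1 = 1.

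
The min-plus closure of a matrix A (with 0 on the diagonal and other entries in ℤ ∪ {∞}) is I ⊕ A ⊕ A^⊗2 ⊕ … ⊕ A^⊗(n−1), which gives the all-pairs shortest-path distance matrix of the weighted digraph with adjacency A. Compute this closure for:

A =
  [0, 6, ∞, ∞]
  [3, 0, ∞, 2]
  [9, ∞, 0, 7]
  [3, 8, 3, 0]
Closure =
  [0, 6, 11, 8]
  [3, 0, 5, 2]
  [9, 15, 0, 7]
  [3, 8, 3, 0]

This is the Floyd-Warshall all-pairs shortest-path computation. For each intermediate vertex k = 0, 1, …, 3, update dist[i][j] ← min(dist[i][j], dist[i][k] + dist[k][j]). The final matrix gives, for each (i, j), the minimum total weight of any directed path from i to j (possibly empty when i = j).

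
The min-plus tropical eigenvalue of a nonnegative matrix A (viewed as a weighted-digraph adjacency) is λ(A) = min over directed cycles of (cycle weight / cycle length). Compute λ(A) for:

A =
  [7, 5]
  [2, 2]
λ(A) = 2

Enumerate directed cycles and compute their means (weight / length). Sample:
  cycle 0 → 0: weight = 7, length = 1, mean = 7/1 ≈ 7.000
  cycle 1 → 1: weight = 2, length = 1, mean = 2/1 ≈ 2.000
  cycle 0 → 1 → 0: weight = 7, length = 2, mean = 7/2 ≈ 3.500
  cycle 1 → 0 → 1: weight = 7, length = 2, mean = 7/2 ≈ 3.500
Minimum mean = 2.000, attained e.g. along the cycle 1 → 1 with weight 2 and length 1. So λ(A) = 2/1 = 2.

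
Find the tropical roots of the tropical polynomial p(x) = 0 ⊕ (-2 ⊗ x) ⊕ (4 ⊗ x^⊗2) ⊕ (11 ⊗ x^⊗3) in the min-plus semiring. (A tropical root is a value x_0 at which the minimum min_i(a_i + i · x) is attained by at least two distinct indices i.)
Roots: {-7, -6, 2}

Each tropical root is a break point of the lower envelope of the lines y = a_i + i · x (there are 4 lines, with slopes 0, 1, ..., 3). Only the lines that attain the minimum somewhere contribute to roots; other lines are dominated. Here the surviving (envelope) indices are i = 3, i = 2, i = 1, i = 0.
Intersections between consecutive envelope lines give the roots: for adjacent envelope indices i < j the intersection is x = (a_i − a_j) / (j − i). Reading off the sorted break points: {-7, -6, 2}.
Verification: at each break x_0, at least two indices attain the minimum of min_i(a_i + i · x_0).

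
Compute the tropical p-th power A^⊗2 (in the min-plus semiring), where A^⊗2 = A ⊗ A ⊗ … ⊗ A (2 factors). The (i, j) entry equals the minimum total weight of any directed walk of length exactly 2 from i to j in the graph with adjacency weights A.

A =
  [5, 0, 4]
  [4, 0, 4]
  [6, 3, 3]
A^⊗2 =
  [4, 0, 4]
  [4, 0, 4]
  [7, 3, 6]

Each entry (A^⊗2)_ij equals the minimum over all length-2 walks i = v_0 → v_1 → … → v_2 = j of Σ_t A[v_t][v_{t+1}]. For example, for (i, j) = (0, 2) we minimise over 3 possible intermediate vertex sequences; the minimum is 4, attained along the walk 0 → 1 → 2.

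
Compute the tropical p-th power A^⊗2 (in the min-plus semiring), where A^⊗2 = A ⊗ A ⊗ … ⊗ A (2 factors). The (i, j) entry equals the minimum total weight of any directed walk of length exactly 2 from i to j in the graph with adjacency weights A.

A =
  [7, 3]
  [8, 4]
A^⊗2 =
  [11, 7]
  [12, 8]

Each entry (A^⊗2)_ij equals the minimum over all length-2 walks i = v_0 → v_1 → … → v_2 = j of Σ_t A[v_t][v_{t+1}]. For example, for (i, j) = (0, 1) we minimise over 2 possible intermediate vertex sequences; the minimum is 7, attained along the walk 0 → 1 → 1.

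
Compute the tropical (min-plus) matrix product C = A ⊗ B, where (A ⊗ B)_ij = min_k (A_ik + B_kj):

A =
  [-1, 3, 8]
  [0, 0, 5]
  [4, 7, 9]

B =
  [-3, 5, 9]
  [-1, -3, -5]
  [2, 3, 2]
A ⊗ B =
  [-4, 0, -2]
  [-3, -3, -5]
  [1, 4, 2]

Apply the min-plus product entry-by-entry:
  C[0][0] = min over k of (A[0][0] + B[0][0] = -1 + -3 = -4, A[0][1] + B[1][0] = 3 + -1 = 2, A[0][2] + B[2][0] = 8 + 2 = 10) = -4 (attained at k = 0)
  C[0][1] = min over k of (A[0][0] + B[0][1] = -1 + 5 = 4, A[0][1] + B[1][1] = 3 + -3 = 0, A[0][2] + B[2][1] = 8 + 3 = 11) = 0 (attained at k = 1)
  C[0][2] = min over k of (A[0][0] + B[0][2] = -1 + 9 = 8, A[0][1] + B[1][2] = 3 + -5 = -2, A[0][2] + B[2][2] = 8 + 2 = 10) = -2 (attained at k = 1)
  C[1][0] = min over k of (A[1][0] + B[0][0] = 0 + -3 = -3, A[1][1] + B[1][0] = 0 + -1 = -1, A[1][2] + B[2][0] = 5 + 2 = 7) = -3 (attained at k = 0)
  C[1][1] = min over k of (A[1][0] + B[0][1] = 0 + 5 = 5, A[1][1] + B[1][1] = 0 + -3 = -3, A[1][2] + B[2][1] = 5 + 3 = 8) = -3 (attained at k = 1)
  C[1][2] = min over k of (A[1][0] + B[0][2] = 0 + 9 = 9, A[1][1] + B[1][2] = 0 + -5 = -5, A[1][2] + B[2][2] = 5 + 2 = 7) = -5 (attained at k = 1)
  C[2][0] = min over k of (A[2][0] + B[0][0] = 4 + -3 = 1, A[2][1] + B[1][0] = 7 + -1 = 6, A[2][2] + B[2][0] = 9 + 2 = 11) = 1 (attained at k = 0)
  C[2][1] = min over k of (A[2][0] + B[0][1] = 4 + 5 = 9, A[2][1] + B[1][1] = 7 + -3 = 4, A[2][2] + B[2][1] = 9 + 3 = 12) = 4 (attained at k = 1)
  C[2][2] = min over k of (A[2][0] + B[0][2] = 4 + 9 = 13, A[2][1] + B[1][2] = 7 + -5 = 2, A[2][2] + B[2][2] = 9 + 2 = 11) = 2 (attained at k = 1)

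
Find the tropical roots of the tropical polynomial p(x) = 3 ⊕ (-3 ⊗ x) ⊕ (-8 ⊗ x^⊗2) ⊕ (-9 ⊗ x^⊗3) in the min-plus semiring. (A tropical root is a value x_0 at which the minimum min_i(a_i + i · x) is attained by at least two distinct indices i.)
Roots: {1, 5, 6}

Each tropical root is a break point of the lower envelope of the lines y = a_i + i · x (there are 4 lines, with slopes 0, 1, ..., 3). Only the lines that attain the minimum somewhere contribute to roots; other lines are dominated. Here the surviving (envelope) indices are i = 3, i = 2, i = 1, i = 0.
Intersections between consecutive envelope lines give the roots: for adjacent envelope indices i < j the intersection is x = (a_i − a_j) / (j − i). Reading off the sorted break points: {1, 5, 6}.
Verification: at each break x_0, at least two indices attain the minimum of min_i(a_i + i · x_0).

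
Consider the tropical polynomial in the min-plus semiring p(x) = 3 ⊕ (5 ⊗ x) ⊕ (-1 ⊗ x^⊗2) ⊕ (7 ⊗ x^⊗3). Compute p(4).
p(4) = 3

A tropical monomial a ⊗ x^⊗i evaluates to a + i · x. Evaluating each term at x = 4:
  Term 0 contributes 3 + 0 · 4 = 3
  Term 1 contributes 5 + 1 · 4 = 9
  Term 2 contributes -1 + 2 · 4 = 7
  Term 3 contributes 7 + 3 · 4 = 19
p(4) = ⊕ of these = min[3, 9, 7, 19] = 3.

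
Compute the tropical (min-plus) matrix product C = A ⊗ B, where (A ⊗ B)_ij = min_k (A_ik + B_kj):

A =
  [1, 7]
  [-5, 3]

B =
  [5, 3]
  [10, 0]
A ⊗ B =
  [6, 4]
  [0, -2]

Apply the min-plus product entry-by-entry:
  C[0][0] = min over k of (A[0][0] + B[0][0] = 1 + 5 = 6, A[0][1] + B[1][0] = 7 + 10 = 17) = 6 (attained at k = 0)
  C[0][1] = min over k of (A[0][0] + B[0][1] = 1 + 3 = 4, A[0][1] + B[1][1] = 7 + 0 = 7) = 4 (attained at k = 0)
  C[1][0] = min over k of (A[1][0] + B[0][0] = -5 + 5 = 0, A[1][1] + B[1][0] = 3 + 10 = 13) = 0 (attained at k = 0)
  C[1][1] = min over k of (A[1][0] + B[0][1] = -5 + 3 = -2, A[1][1] + B[1][1] = 3 + 0 = 3) = -2 (attained at k = 0)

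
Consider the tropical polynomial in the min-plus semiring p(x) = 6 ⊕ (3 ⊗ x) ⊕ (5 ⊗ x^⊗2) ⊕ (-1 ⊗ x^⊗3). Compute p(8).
p(8) = 6

A tropical monomial a ⊗ x^⊗i evaluates to a + i · x. Evaluating each term at x = 8:
  Term 0 contributes 6 + 0 · 8 = 6
  Term 1 contributes 3 + 1 · 8 = 11
  Term 2 contributes 5 + 2 · 8 = 21
  Term 3 contributes -1 + 3 · 8 = 23
p(8) = ⊕ of these = min[6, 11, 21, 23] = 6.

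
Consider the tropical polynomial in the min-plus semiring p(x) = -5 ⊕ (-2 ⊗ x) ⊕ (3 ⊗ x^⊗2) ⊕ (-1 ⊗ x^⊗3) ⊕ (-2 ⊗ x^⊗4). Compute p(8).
p(8) = -5

A tropical monomial a ⊗ x^⊗i evaluates to a + i · x. Evaluating each term at x = 8:
  Term 0 contributes -5 + 0 · 8 = -5
  Term 1 contributes -2 + 1 · 8 = 6
  Term 2 contributes 3 + 2 · 8 = 19
  Term 3 contributes -1 + 3 · 8 = 23
  Term 4 contributes -2 + 4 · 8 = 30
p(8) = ⊕ of these = min[-5, 6, 19, 23, 30] = -5.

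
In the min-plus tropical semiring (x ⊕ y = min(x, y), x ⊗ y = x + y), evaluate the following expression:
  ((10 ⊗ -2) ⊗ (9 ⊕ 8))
((10 ⊗ -2) ⊗ (9 ⊕ 8)) = 16

Expand innermost to outermost. Recall ⊕ takes the minimum of its arguments and ⊗ takes their sum. Working out the expression ((10 ⊗ -2) ⊗ (9 ⊕ 8)) gives 16.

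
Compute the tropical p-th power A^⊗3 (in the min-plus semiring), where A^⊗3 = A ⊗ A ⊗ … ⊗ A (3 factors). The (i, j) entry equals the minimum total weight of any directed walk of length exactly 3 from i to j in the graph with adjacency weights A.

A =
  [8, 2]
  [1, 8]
A^⊗3 =
  [11, 5]
  [4, 11]

Each entry (A^⊗3)_ij equals the minimum over all length-3 walks i = v_0 → v_1 → … → v_3 = j of Σ_t A[v_t][v_{t+1}]. For example, for (i, j) = (0, 1) we minimise over 4 possible intermediate vertex sequences; the minimum is 5, attained along the walk 0 → 1 → 0 → 1.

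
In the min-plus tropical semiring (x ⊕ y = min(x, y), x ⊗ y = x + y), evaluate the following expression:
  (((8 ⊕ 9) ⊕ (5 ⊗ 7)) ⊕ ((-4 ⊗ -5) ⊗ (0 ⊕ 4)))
(((8 ⊕ 9) ⊕ (5 ⊗ 7)) ⊕ ((-4 ⊗ -5) ⊗ (0 ⊕ 4))) = -9

Expand innermost to outermost. Recall ⊕ takes the minimum of its arguments and ⊗ takes their sum. Working out the expression (((8 ⊕ 9) ⊕ (5 ⊗ 7)) ⊕ ((-4 ⊗ -5) ⊗ (0 ⊕ 4))) gives -9.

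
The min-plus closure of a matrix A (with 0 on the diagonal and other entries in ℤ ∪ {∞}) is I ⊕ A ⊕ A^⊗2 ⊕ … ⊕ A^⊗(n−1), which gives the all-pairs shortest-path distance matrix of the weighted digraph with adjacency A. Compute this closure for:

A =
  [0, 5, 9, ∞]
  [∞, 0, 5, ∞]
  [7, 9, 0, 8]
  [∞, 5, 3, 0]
Closure =
  [0, 5, 9, 17]
  [12, 0, 5, 13]
  [7, 9, 0, 8]
  [10, 5, 3, 0]

This is the Floyd-Warshall all-pairs shortest-path computation. For each intermediate vertex k = 0, 1, …, 3, update dist[i][j] ← min(dist[i][j], dist[i][k] + dist[k][j]). The final matrix gives, for each (i, j), the minimum total weight of any directed path from i to j (possibly empty when i = j).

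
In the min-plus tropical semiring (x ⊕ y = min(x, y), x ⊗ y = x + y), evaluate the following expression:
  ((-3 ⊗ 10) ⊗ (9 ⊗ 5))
((-3 ⊗ 10) ⊗ (9 ⊗ 5)) = 21

Expand innermost to outermost. Recall ⊕ takes the minimum of its arguments and ⊗ takes their sum. Working out the expression ((-3 ⊗ 10) ⊗ (9 ⊗ 5)) gives 21.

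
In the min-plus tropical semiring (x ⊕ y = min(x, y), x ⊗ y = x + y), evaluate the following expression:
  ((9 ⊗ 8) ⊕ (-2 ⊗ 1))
((9 ⊗ 8) ⊕ (-2 ⊗ 1)) = -1

Expand innermost to outermost. Recall ⊕ takes the minimum of its arguments and ⊗ takes their sum. Working out the expression ((9 ⊗ 8) ⊕ (-2 ⊗ 1)) gives -1.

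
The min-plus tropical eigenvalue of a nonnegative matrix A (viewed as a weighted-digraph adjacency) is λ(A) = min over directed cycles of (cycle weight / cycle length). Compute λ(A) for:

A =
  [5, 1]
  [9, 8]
λ(A) = 5

Enumerate directed cycles and compute their means (weight / length). Sample:
  cycle 0 → 0: weight = 5, length = 1, mean = 5/1 ≈ 5.000
  cycle 1 → 1: weight = 8, length = 1, mean = 8/1 ≈ 8.000
  cycle 0 → 1 → 0: weight = 10, length = 2, mean = 10/2 ≈ 5.000
  cycle 1 → 0 → 1: weight = 10, length = 2, mean = 10/2 ≈ 5.000
Minimum mean = 5.000, attained e.g. along the cycle 0 → 0 with weight 5 and length 1. So λ(A) = 5/1 = 5.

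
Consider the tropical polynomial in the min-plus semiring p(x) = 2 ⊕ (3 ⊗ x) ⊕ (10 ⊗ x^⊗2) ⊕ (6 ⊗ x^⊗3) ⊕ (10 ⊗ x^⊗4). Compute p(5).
p(5) = 2

A tropical monomial a ⊗ x^⊗i evaluates to a + i · x. Evaluating each term at x = 5:
  Term 0 contributes 2 + 0 · 5 = 2
  Term 1 contributes 3 + 1 · 5 = 8
  Term 2 contributes 10 + 2 · 5 = 20
  Term 3 contributes 6 + 3 · 5 = 21
  Term 4 contributes 10 + 4 · 5 = 30
p(5) = ⊕ of these = min[2, 8, 20, 21, 30] = 2.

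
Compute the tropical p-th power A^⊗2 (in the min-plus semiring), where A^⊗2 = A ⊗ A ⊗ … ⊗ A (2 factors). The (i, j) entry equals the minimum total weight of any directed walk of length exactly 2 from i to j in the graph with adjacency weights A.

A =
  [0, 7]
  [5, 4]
A^⊗2 =
  [0, 7]
  [5, 8]

Each entry (A^⊗2)_ij equals the minimum over all length-2 walks i = v_0 → v_1 → … → v_2 = j of Σ_t A[v_t][v_{t+1}]. For example, for (i, j) = (0, 1) we minimise over 2 possible intermediate vertex sequences; the minimum is 7, attained along the walk 0 → 0 → 1.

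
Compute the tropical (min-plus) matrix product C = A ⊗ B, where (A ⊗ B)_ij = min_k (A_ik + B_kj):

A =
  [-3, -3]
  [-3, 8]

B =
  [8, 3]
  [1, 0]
A ⊗ B =
  [-2, -3]
  [5, 0]

Apply the min-plus product entry-by-entry:
  C[0][0] = min over k of (A[0][0] + B[0][0] = -3 + 8 = 5, A[0][1] + B[1][0] = -3 + 1 = -2) = -2 (attained at k = 1)
  C[0][1] = min over k of (A[0][0] + B[0][1] = -3 + 3 = 0, A[0][1] + B[1][1] = -3 + 0 = -3) = -3 (attained at k = 1)
  C[1][0] = min over k of (A[1][0] + B[0][0] = -3 + 8 = 5, A[1][1] + B[1][0] = 8 + 1 = 9) = 5 (attained at k = 0)
  C[1][1] = min over k of (A[1][0] + B[0][1] = -3 + 3 = 0, A[1][1] + B[1][1] = 8 + 0 = 8) = 0 (attained at k = 0)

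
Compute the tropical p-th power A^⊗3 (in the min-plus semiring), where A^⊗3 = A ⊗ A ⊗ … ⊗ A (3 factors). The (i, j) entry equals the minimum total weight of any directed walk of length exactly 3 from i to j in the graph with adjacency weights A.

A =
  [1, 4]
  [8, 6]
A^⊗3 =
  [3, 6]
  [10, 13]

Each entry (A^⊗3)_ij equals the minimum over all length-3 walks i = v_0 → v_1 → … → v_3 = j of Σ_t A[v_t][v_{t+1}]. For example, for (i, j) = (0, 1) we minimise over 4 possible intermediate vertex sequences; the minimum is 6, attained along the walk 0 → 0 → 0 → 1.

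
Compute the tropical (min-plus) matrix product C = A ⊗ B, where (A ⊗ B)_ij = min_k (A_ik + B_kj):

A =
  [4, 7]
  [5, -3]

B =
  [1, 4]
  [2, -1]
A ⊗ B =
  [5, 6]
  [-1, -4]

Apply the min-plus product entry-by-entry:
  C[0][0] = min over k of (A[0][0] + B[0][0] = 4 + 1 = 5, A[0][1] + B[1][0] = 7 + 2 = 9) = 5 (attained at k = 0)
  C[0][1] = min over k of (A[0][0] + B[0][1] = 4 + 4 = 8, A[0][1] + B[1][1] = 7 + -1 = 6) = 6 (attained at k = 1)
  C[1][0] = min over k of (A[1][0] + B[0][0] = 5 + 1 = 6, A[1][1] + B[1][0] = -3 + 2 = -1) = -1 (attained at k = 1)
  C[1][1] = min over k of (A[1][0] + B[0][1] = 5 + 4 = 9, A[1][1] + B[1][1] = -3 + -1 = -4) = -4 (attained at k = 1)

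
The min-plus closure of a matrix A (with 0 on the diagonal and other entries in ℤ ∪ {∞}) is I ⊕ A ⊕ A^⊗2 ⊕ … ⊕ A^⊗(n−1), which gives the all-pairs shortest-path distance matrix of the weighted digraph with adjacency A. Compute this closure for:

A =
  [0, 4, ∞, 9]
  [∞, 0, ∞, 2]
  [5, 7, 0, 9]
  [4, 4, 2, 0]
Closure =
  [0, 4, 8, 6]
  [6, 0, 4, 2]
  [5, 7, 0, 9]
  [4, 4, 2, 0]

This is the Floyd-Warshall all-pairs shortest-path computation. For each intermediate vertex k = 0, 1, …, 3, update dist[i][j] ← min(dist[i][j], dist[i][k] + dist[k][j]). The final matrix gives, for each (i, j), the minimum total weight of any directed path from i to j (possibly empty when i = j).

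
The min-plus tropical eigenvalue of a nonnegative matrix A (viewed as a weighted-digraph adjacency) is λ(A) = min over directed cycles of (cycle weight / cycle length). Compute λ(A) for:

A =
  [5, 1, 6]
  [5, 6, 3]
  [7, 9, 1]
λ(A) = 1

Enumerate directed cycles and compute their means (weight / length). Sample:
  cycle 0 → 0: weight = 5, length = 1, mean = 5/1 ≈ 5.000
  cycle 1 → 1: weight = 6, length = 1, mean = 6/1 ≈ 6.000
  cycle 2 → 2: weight = 1, length = 1, mean = 1/1 ≈ 1.000
  cycle 0 → 1 → 0: weight = 6, length = 2, mean = 6/2 ≈ 3.000
  cycle 0 → 2 → 0: weight = 13, length = 2, mean = 13/2 ≈ 6.500
  cycle 1 → 0 → 1: weight = 6, length = 2, mean = 6/2 ≈ 3.000
Minimum mean = 1.000, attained e.g. along the cycle 2 → 2 with weight 1 and length 1. So λ(A) = 1/1 = 1.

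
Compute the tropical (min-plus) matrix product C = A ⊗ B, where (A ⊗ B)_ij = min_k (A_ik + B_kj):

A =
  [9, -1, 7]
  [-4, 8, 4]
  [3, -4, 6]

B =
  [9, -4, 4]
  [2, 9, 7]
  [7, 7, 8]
A ⊗ B =
  [1, 5, 6]
  [5, -8, 0]
  [-2, -1, 3]

Apply the min-plus product entry-by-entry:
  C[0][0] = min over k of (A[0][0] + B[0][0] = 9 + 9 = 18, A[0][1] + B[1][0] = -1 + 2 = 1, A[0][2] + B[2][0] = 7 + 7 = 14) = 1 (attained at k = 1)
  C[0][1] = min over k of (A[0][0] + B[0][1] = 9 + -4 = 5, A[0][1] + B[1][1] = -1 + 9 = 8, A[0][2] + B[2][1] = 7 + 7 = 14) = 5 (attained at k = 0)
  C[0][2] = min over k of (A[0][0] + B[0][2] = 9 + 4 = 13, A[0][1] + B[1][2] = -1 + 7 = 6, A[0][2] + B[2][2] = 7 + 8 = 15) = 6 (attained at k = 1)
  C[1][0] = min over k of (A[1][0] + B[0][0] = -4 + 9 = 5, A[1][1] + B[1][0] = 8 + 2 = 10, A[1][2] + B[2][0] = 4 + 7 = 11) = 5 (attained at k = 0)
  C[1][1] = min over k of (A[1][0] + B[0][1] = -4 + -4 = -8, A[1][1] + B[1][1] = 8 + 9 = 17, A[1][2] + B[2][1] = 4 + 7 = 11) = -8 (attained at k = 0)
  C[1][2] = min over k of (A[1][0] + B[0][2] = -4 + 4 = 0, A[1][1] + B[1][2] = 8 + 7 = 15, A[1][2] + B[2][2] = 4 + 8 = 12) = 0 (attained at k = 0)
  C[2][0] = min over k of (A[2][0] + B[0][0] = 3 + 9 = 12, A[2][1] + B[1][0] = -4 + 2 = -2, A[2][2] + B[2][0] = 6 + 7 = 13) = -2 (attained at k = 1)
  C[2][1] = min over k of (A[2][0] + B[0][1] = 3 + -4 = -1, A[2][1] + B[1][1] = -4 + 9 = 5, A[2][2] + B[2][1] = 6 + 7 = 13) = -1 (attained at k = 0)
  C[2][2] = min over k of (A[2][0] + B[0][2] = 3 + 4 = 7, A[2][1] + B[1][2] = -4 + 7 = 3, A[2][2] + B[2][2] = 6 + 8 = 14) = 3 (attained at k = 1)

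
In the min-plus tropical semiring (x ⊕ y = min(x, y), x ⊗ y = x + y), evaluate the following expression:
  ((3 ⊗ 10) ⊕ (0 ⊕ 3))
((3 ⊗ 10) ⊕ (0 ⊕ 3)) = 0

Expand innermost to outermost. Recall ⊕ takes the minimum of its arguments and ⊗ takes their sum. Working out the expression ((3 ⊗ 10) ⊕ (0 ⊕ 3)) gives 0.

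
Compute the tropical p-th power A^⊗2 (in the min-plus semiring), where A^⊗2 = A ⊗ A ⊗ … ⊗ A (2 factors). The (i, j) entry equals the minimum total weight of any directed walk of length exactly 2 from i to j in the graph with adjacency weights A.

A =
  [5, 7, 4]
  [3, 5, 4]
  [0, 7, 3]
A^⊗2 =
  [4, 11, 7]
  [4, 10, 7]
  [3, 7, 4]

Each entry (A^⊗2)_ij equals the minimum over all length-2 walks i = v_0 → v_1 → … → v_2 = j of Σ_t A[v_t][v_{t+1}]. For example, for (i, j) = (0, 2) we minimise over 3 possible intermediate vertex sequences; the minimum is 7, attained along the walk 0 → 2 → 2.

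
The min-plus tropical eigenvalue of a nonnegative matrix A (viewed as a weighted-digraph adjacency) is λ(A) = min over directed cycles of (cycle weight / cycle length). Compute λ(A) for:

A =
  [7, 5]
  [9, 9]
λ(A) = 7

Enumerate directed cycles and compute their means (weight / length). Sample:
  cycle 0 → 0: weight = 7, length = 1, mean = 7/1 ≈ 7.000
  cycle 1 → 1: weight = 9, length = 1, mean = 9/1 ≈ 9.000
  cycle 0 → 1 → 0: weight = 14, length = 2, mean = 14/2 ≈ 7.000
  cycle 1 → 0 → 1: weight = 14, length = 2, mean = 14/2 ≈ 7.000
Minimum mean = 7.000, attained e.g. along the cycle 0 → 0 with weight 7 and length 1. So λ(A) = 7/1 = 7.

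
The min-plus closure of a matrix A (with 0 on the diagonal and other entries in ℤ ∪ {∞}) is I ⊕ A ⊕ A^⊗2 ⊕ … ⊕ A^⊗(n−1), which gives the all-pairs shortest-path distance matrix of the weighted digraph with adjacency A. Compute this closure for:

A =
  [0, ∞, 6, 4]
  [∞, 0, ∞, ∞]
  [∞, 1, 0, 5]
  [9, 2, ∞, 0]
Closure =
  [0, 6, 6, 4]
  [∞, 0, ∞, ∞]
  [14, 1, 0, 5]
  [9, 2, 15, 0]

This is the Floyd-Warshall all-pairs shortest-path computation. For each intermediate vertex k = 0, 1, …, 3, update dist[i][j] ← min(dist[i][j], dist[i][k] + dist[k][j]). The final matrix gives, for each (i, j), the minimum total weight of any directed path from i to j (possibly empty when i = j).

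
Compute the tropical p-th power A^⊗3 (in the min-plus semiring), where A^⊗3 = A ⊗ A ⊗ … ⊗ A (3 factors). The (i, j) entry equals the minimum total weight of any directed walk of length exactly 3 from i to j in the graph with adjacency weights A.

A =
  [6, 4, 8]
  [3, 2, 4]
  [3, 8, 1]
A^⊗3 =
  [9, 8, 9]
  [7, 6, 6]
  [5, 8, 3]

Each entry (A^⊗3)_ij equals the minimum over all length-3 walks i = v_0 → v_1 → … → v_3 = j of Σ_t A[v_t][v_{t+1}]. For example, for (i, j) = (0, 2) we minimise over 9 possible intermediate vertex sequences; the minimum is 9, attained along the walk 0 → 1 → 2 → 2.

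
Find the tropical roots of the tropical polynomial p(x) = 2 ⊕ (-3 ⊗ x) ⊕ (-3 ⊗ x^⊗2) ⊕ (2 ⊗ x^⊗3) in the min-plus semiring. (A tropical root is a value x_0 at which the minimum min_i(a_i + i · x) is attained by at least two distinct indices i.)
Roots: {-5, 0, 5}

Each tropical root is a break point of the lower envelope of the lines y = a_i + i · x (there are 4 lines, with slopes 0, 1, ..., 3). Only the lines that attain the minimum somewhere contribute to roots; other lines are dominated. Here the surviving (envelope) indices are i = 3, i = 2, i = 1, i = 0.
Intersections between consecutive envelope lines give the roots: for adjacent envelope indices i < j the intersection is x = (a_i − a_j) / (j − i). Reading off the sorted break points: {-5, 0, 5}.
Verification: at each break x_0, at least two indices attain the minimum of min_i(a_i + i · x_0).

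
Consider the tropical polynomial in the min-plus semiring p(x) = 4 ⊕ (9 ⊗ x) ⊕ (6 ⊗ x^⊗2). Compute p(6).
p(6) = 4

A tropical monomial a ⊗ x^⊗i evaluates to a + i · x. Evaluating each term at x = 6:
  Term 0 contributes 4 + 0 · 6 = 4
  Term 1 contributes 9 + 1 · 6 = 15
  Term 2 contributes 6 + 2 · 6 = 18
p(6) = ⊕ of these = min[4, 15, 18] = 4.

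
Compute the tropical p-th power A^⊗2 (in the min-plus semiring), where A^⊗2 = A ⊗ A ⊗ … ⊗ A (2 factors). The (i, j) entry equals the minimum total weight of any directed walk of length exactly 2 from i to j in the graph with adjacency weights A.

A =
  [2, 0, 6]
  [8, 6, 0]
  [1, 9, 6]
A^⊗2 =
  [4, 2, 0]
  [1, 8, 6]
  [3, 1, 7]

Each entry (A^⊗2)_ij equals the minimum over all length-2 walks i = v_0 → v_1 → … → v_2 = j of Σ_t A[v_t][v_{t+1}]. For example, for (i, j) = (0, 2) we minimise over 3 possible intermediate vertex sequences; the minimum is 0, attained along the walk 0 → 1 → 2.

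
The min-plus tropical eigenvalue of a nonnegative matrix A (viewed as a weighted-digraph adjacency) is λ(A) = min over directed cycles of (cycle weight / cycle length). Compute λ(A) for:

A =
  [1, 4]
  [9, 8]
λ(A) = 1

Enumerate directed cycles and compute their means (weight / length). Sample:
  cycle 0 → 0: weight = 1, length = 1, mean = 1/1 ≈ 1.000
  cycle 1 → 1: weight = 8, length = 1, mean = 8/1 ≈ 8.000
  cycle 0 → 1 → 0: weight = 13, length = 2, mean = 13/2 ≈ 6.500
  cycle 1 → 0 → 1: weight = 13, length = 2, mean = 13/2 ≈ 6.500
Minimum mean = 1.000, attained e.g. along the cycle 0 → 0 with weight 1 and length 1. So λ(A) = 1/1 = 1.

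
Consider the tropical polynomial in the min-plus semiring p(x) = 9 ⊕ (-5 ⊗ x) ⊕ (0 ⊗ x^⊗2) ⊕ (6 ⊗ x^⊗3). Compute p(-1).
p(-1) = -6

A tropical monomial a ⊗ x^⊗i evaluates to a + i · x. Evaluating each term at x = -1:
  Term 0 contributes 9 + 0 · -1 = 9
  Term 1 contributes -5 + 1 · -1 = -6
  Term 2 contributes 0 + 2 · -1 = -2
  Term 3 contributes 6 + 3 · -1 = 3
p(-1) = ⊕ of these = min[9, -6, -2, 3] = -6.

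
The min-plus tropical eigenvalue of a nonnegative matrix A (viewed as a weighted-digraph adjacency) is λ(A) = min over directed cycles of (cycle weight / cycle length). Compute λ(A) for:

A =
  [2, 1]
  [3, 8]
λ(A) = 2

Enumerate directed cycles and compute their means (weight / length). Sample:
  cycle 0 → 0: weight = 2, length = 1, mean = 2/1 ≈ 2.000
  cycle 1 → 1: weight = 8, length = 1, mean = 8/1 ≈ 8.000
  cycle 0 → 1 → 0: weight = 4, length = 2, mean = 4/2 ≈ 2.000
  cycle 1 → 0 → 1: weight = 4, length = 2, mean = 4/2 ≈ 2.000
Minimum mean = 2.000, attained e.g. along the cycle 0 → 0 with weight 2 and length 1. So λ(A) = 2/1 = 2.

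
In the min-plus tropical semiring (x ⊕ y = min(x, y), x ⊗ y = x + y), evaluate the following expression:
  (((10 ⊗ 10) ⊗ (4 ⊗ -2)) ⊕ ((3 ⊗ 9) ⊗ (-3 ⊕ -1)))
(((10 ⊗ 10) ⊗ (4 ⊗ -2)) ⊕ ((3 ⊗ 9) ⊗ (-3 ⊕ -1))) = 9

Expand innermost to outermost. Recall ⊕ takes the minimum of its arguments and ⊗ takes their sum. Working out the expression (((10 ⊗ 10) ⊗ (4 ⊗ -2)) ⊕ ((3 ⊗ 9) ⊗ (-3 ⊕ -1))) gives 9.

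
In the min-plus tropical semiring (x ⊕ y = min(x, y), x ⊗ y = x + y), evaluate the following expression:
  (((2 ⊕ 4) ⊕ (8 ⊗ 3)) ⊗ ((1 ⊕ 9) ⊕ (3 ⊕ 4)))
(((2 ⊕ 4) ⊕ (8 ⊗ 3)) ⊗ ((1 ⊕ 9) ⊕ (3 ⊕ 4))) = 3

Expand innermost to outermost. Recall ⊕ takes the minimum of its arguments and ⊗ takes their sum. Working out the expression (((2 ⊕ 4) ⊕ (8 ⊗ 3)) ⊗ ((1 ⊕ 9) ⊕ (3 ⊕ 4))) gives 3.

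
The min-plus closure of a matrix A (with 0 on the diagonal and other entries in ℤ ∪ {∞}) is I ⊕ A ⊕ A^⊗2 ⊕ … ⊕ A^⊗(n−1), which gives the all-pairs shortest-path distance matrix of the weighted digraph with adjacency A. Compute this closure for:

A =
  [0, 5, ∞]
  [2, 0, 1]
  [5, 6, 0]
Closure =
  [0, 5, 6]
  [2, 0, 1]
  [5, 6, 0]

This is the Floyd-Warshall all-pairs shortest-path computation. For each intermediate vertex k = 0, 1, …, 2, update dist[i][j] ← min(dist[i][j], dist[i][k] + dist[k][j]). The final matrix gives, for each (i, j), the minimum total weight of any directed path from i to j (possibly empty when i = j).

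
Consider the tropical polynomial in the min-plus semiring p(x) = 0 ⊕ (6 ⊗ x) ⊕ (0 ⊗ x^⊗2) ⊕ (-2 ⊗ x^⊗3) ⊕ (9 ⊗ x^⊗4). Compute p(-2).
p(-2) = -8

A tropical monomial a ⊗ x^⊗i evaluates to a + i · x. Evaluating each term at x = -2:
  Term 0 contributes 0 + 0 · -2 = 0
  Term 1 contributes 6 + 1 · -2 = 4
  Term 2 contributes 0 + 2 · -2 = -4
  Term 3 contributes -2 + 3 · -2 = -8
  Term 4 contributes 9 + 4 · -2 = 1
p(-2) = ⊕ of these = min[0, 4, -4, -8, 1] = -8.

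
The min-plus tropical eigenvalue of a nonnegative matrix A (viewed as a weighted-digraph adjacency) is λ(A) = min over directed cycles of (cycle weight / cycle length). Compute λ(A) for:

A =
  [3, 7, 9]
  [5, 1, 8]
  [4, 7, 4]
λ(A) = 1

Enumerate directed cycles and compute their means (weight / length). Sample:
  cycle 0 → 0: weight = 3, length = 1, mean = 3/1 ≈ 3.000
  cycle 1 → 1: weight = 1, length = 1, mean = 1/1 ≈ 1.000
  cycle 2 → 2: weight = 4, length = 1, mean = 4/1 ≈ 4.000
  cycle 0 → 1 → 0: weight = 12, length = 2, mean = 12/2 ≈ 6.000
  cycle 0 → 2 → 0: weight = 13, length = 2, mean = 13/2 ≈ 6.500
  cycle 1 → 0 → 1: weight = 12, length = 2, mean = 12/2 ≈ 6.000
Minimum mean = 1.000, attained e.g. along the cycle 1 → 1 with weight 1 and length 1. So λ(A) = 1/1 = 1.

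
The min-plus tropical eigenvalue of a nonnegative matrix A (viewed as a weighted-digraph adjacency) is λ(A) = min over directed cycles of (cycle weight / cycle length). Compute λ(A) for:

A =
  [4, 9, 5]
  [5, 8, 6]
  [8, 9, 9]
λ(A) = 4

Enumerate directed cycles and compute their means (weight / length). Sample:
  cycle 0 → 0: weight = 4, length = 1, mean = 4/1 ≈ 4.000
  cycle 1 → 1: weight = 8, length = 1, mean = 8/1 ≈ 8.000
  cycle 2 → 2: weight = 9, length = 1, mean = 9/1 ≈ 9.000
  cycle 0 → 1 → 0: weight = 14, length = 2, mean = 14/2 ≈ 7.000
  cycle 0 → 2 → 0: weight = 13, length = 2, mean = 13/2 ≈ 6.500
  cycle 1 → 0 → 1: weight = 14, length = 2, mean = 14/2 ≈ 7.000
Minimum mean = 4.000, attained e.g. along the cycle 0 → 0 with weight 4 and length 1. So λ(A) = 4/1 = 4.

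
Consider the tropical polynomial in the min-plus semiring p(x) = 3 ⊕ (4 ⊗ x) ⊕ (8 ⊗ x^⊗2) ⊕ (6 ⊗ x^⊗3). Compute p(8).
p(8) = 3

A tropical monomial a ⊗ x^⊗i evaluates to a + i · x. Evaluating each term at x = 8:
  Term 0 contributes 3 + 0 · 8 = 3
  Term 1 contributes 4 + 1 · 8 = 12
  Term 2 contributes 8 + 2 · 8 = 24
  Term 3 contributes 6 + 3 · 8 = 30
p(8) = ⊕ of these = min[3, 12, 24, 30] = 3.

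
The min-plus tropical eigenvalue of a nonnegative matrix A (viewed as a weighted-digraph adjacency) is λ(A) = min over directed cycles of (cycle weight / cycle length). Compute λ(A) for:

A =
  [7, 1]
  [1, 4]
λ(A) = 1

Enumerate directed cycles and compute their means (weight / length). Sample:
  cycle 0 → 0: weight = 7, length = 1, mean = 7/1 ≈ 7.000
  cycle 1 → 1: weight = 4, length = 1, mean = 4/1 ≈ 4.000
  cycle 0 → 1 → 0: weight = 2, length = 2, mean = 2/2 ≈ 1.000
  cycle 1 → 0 → 1: weight = 2, length = 2, mean = 2/2 ≈ 1.000
Minimum mean = 1.000, attained e.g. along the cycle 0 → 1 → 0 with weight 2 and length 2. So λ(A) = 2/2 = 1.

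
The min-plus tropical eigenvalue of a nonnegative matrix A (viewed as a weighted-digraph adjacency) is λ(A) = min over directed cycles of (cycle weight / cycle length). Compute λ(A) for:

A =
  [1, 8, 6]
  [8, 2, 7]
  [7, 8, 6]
λ(A) = 1

Enumerate directed cycles and compute their means (weight / length). Sample:
  cycle 0 → 0: weight = 1, length = 1, mean = 1/1 ≈ 1.000
  cycle 1 → 1: weight = 2, length = 1, mean = 2/1 ≈ 2.000
  cycle 2 → 2: weight = 6, length = 1, mean = 6/1 ≈ 6.000
  cycle 0 → 1 → 0: weight = 16, length = 2, mean = 16/2 ≈ 8.000
  cycle 0 → 2 → 0: weight = 13, length = 2, mean = 13/2 ≈ 6.500
  cycle 1 → 0 → 1: weight = 16, length = 2, mean = 16/2 ≈ 8.000
Minimum mean = 1.000, attained e.g. along the cycle 0 → 0 with weight 1 and length 1. So λ(A) = 1/1 = 1.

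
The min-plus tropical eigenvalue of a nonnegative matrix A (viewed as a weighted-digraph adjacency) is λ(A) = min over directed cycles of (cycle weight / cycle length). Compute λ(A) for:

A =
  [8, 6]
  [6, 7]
λ(A) = 6

Enumerate directed cycles and compute their means (weight / length). Sample:
  cycle 0 → 0: weight = 8, length = 1, mean = 8/1 ≈ 8.000
  cycle 1 → 1: weight = 7, length = 1, mean = 7/1 ≈ 7.000
  cycle 0 → 1 → 0: weight = 12, length = 2, mean = 12/2 ≈ 6.000
  cycle 1 → 0 → 1: weight = 12, length = 2, mean = 12/2 ≈ 6.000
Minimum mean = 6.000, attained e.g. along the cycle 0 → 1 → 0 with weight 12 and length 2. So λ(A) = 12/2 = 6.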